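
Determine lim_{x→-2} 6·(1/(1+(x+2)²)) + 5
Direct substitution at x = -2 gives 11.

Final answer: 11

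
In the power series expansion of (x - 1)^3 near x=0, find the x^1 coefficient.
Expand to order 1: (x - 1)^3 = 3·x - 1 + O(x^2).
The coefficient of x^1 is 3.

Final answer: 3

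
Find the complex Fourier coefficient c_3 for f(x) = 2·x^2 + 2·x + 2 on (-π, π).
Compute the real Fourier coefficients first: a_3 = -8/9, b_3 = 4/3.
Then c_3 = (a_3 − i·b_3)/2 = -4/9 - 2·i/3.

Final answer: -4/9 - 2·i/3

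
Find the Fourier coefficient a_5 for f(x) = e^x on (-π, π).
a_5 = (1/π) ∫_{-π}^{π} f(x)·cos(5x) dx.
Evaluate the integral (use parity and integration by parts as needed): a_5 = (1 - e^(2·π))·e^(-π)/(26·π).

Final answer: (1 - e^(2·π))·e^(-π)/(26·π)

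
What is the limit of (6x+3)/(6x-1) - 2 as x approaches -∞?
Evaluate the dominant behaviour as x → -∞; each term tends to a finite value or vanishes.
Limit = -1.

Final answer: -1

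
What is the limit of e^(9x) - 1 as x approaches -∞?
Evaluate the dominant behaviour as x → -∞; each term tends to a finite value or vanishes.
Limit = -1.

Final answer: -1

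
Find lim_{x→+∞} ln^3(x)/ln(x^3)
This is an ∞/∞ indeterminate form as x → +∞.
Write ln(x^3) = 3·ln(x), reducing the quotient to ln^2(x)/3 → ∞.
Limit = ∞.

Final answer: ∞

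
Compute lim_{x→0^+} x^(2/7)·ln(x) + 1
The product is a 0·∞ indeterminate form at x → 0⁺.
Rewrite the product as ln(x) / x^(-2/7) and apply L'Hôpital, or use the standard hierarchy x^(-2/7) ≫ |ln x| as x → 0⁺.
The indeterminate product → 0, so the limit = 1.

Final answer: 1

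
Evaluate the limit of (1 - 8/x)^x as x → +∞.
As x → +∞: this is the defining limit (1 - 8/x)^x → e^(-8).
Limit = e^(-8).

Final answer: e^(-8)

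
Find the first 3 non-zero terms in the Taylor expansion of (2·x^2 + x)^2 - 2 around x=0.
4·x^3 + x^2 - 2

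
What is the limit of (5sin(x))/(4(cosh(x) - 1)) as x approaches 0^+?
Both numerator and denominator → 0 as x → 0^+; this is a 0/0 indeterminate form.
Expand each to leading order near x = 0: numerator ~ 5·x, denominator ~ 2·x^2.
The limit of the ratio is ∞.

Final answer: ∞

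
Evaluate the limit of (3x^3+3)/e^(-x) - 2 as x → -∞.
The quotient is an ∞/∞ indeterminate form as x → -∞.
Compare growth rates of the dominant terms (exponentials ≫ polynomials ≫ logarithms), or apply L'Hôpital's rule; the quotient → 0.
Adding the constant: 0 - 2 = -2. Limit = -2.

Final answer: -2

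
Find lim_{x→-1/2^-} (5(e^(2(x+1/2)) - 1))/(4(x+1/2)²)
Both numerator and denominator → 0 as x → -1/2^-; this is a 0/0 indeterminate form.
Expand each to leading order near x = -1/2: numerator ~ 10·(x + 1/2), denominator ~ 4·(x + 1/2)^2.
The limit of the ratio is -∞.

Final answer: -∞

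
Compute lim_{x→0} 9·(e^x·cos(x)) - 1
Direct substitution at x = 0 gives 8.

Final answer: 8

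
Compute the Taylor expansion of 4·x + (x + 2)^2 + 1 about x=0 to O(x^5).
x^2 + 8·x + 5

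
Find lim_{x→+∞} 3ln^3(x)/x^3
This is an ∞/∞ indeterminate form as x → +∞.
The polynomial denominator x^3 dominates the logarithmic numerator (any positive power of x ≫ ln^3(x) as x → ∞), so the quotient → 0.
Limit = 0.

Final answer: 0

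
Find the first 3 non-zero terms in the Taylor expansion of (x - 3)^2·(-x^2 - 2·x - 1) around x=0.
2·x^2 - 12·x - 9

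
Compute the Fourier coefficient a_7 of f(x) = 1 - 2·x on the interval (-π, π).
a_7 = (1/π) ∫_{-π}^{π} f(x)·cos(7x) dx.
Evaluate the integral (use parity and integration by parts as needed): a_7 = 0.

Final answer: 0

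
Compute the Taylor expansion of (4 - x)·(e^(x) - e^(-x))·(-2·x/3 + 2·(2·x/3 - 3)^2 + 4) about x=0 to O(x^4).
484·x^3/9 - 340·x^2/3 + 176·x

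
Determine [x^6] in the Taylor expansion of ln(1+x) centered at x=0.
Expand to order 6: ln(1+x) = -x^6/6 + x^5/5 - x^4/4 + x^3/3 - x^2/2 + x + O(x^7).
The coefficient of x^6 is -1/6.

Final answer: -1/6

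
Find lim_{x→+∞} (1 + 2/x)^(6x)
As x → +∞: write (1 + 2/x)^(6x) = ((1 + 2/x)^x)^6 → (e^2)^6 = e^12.
Limit = e^(12).

Final answer: e^(12)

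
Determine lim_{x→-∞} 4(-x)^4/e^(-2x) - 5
The quotient is an ∞/∞ indeterminate form as x → -∞.
Compare growth rates of the dominant terms (exponentials ≫ polynomials ≫ logarithms), or apply L'Hôpital's rule; the quotient → 0.
Adding the constant: 0 - 5 = -5. Limit = -5.

Final answer: -5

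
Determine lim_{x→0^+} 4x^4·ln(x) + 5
The product is a 0·∞ indeterminate form at x → 0⁺.
Rewrite the product as 4·ln(x) / x^(-4) and apply L'Hôpital, or use the standard hierarchy x^(-4) ≫ |ln x| as x → 0⁺.
The indeterminate product → 0, so the limit = 5.

Final answer: 5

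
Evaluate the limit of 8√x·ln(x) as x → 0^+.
This is a 0·∞ indeterminate form at x → 0⁺.
Rewrite the product as 8·ln(x) / x^(-1/2) and apply L'Hôpital, or use the standard hierarchy x^(-1/2) ≫ |ln x| as x → 0⁺.
The indeterminate product → 0, so the limit = 0.

Final answer: 0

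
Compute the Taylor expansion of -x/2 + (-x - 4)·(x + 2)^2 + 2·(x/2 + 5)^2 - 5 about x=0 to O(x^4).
-x^3 - 15·x^2/2 - 21·x/2 + 29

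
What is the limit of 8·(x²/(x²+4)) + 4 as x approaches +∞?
Evaluate the dominant behaviour as x → +∞; each term tends to a finite value or vanishes.
Limit = 12.

Final answer: 12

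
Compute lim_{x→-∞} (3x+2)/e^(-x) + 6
The quotient is an ∞/∞ indeterminate form as x → -∞.
Compare growth rates of the dominant terms (exponentials ≫ polynomials ≫ logarithms), or apply L'Hôpital's rule; the quotient → 0.
Adding the constant: 0 + 6 = 6. Limit = 6.

Final answer: 6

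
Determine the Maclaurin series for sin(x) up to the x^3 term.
-x^3/6 + x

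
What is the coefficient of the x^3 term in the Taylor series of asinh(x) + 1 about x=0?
Expand to order 3: asinh(x) + 1 = -x^3/6 + x + 1 + O(x^4).
The coefficient of x^3 is -1/6.

Final answer: -1/6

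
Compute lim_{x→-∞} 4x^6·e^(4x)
This is a 0·∞ indeterminate form at x → -∞.
Rewrite the product as 4x^6 / e^(-4x) (an ∞/∞ form) and apply L'Hôpital, or use the standard hierarchy e^(4|x|) ≫ |x^6| as x → -∞.
The indeterminate product → 0, so the limit = 0.

Final answer: 0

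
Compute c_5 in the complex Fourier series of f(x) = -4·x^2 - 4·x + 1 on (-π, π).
Compute the real Fourier coefficients first: a_5 = 16/25, b_5 = -8/5.
Then c_5 = (a_5 − i·b_5)/2 = 8/25 + 4·i/5.

Final answer: 8/25 + 4·i/5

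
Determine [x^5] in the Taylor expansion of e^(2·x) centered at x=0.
Expand to order 5: e^(2·x) = 4·x^5/15 + 2·x^4/3 + 4·x^3/3 + 2·x^2 + 2·x + 1 + O(x^6).
The coefficient of x^5 is 4/15.

Final answer: 4/15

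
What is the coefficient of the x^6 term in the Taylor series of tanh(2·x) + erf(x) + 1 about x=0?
Expand to order 6: tanh(2·x) + erf(x) + 1 = x^5·(1/(5·√(π)) + 64/15) + x^3·(-8/3 - 2/(3·√(π))) + x·(2/√(π) + 2) + 1 + O(x^7).
The coefficient of x^6 is 0.

Final answer: 0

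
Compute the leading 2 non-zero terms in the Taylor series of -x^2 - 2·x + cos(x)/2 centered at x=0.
1/2 - 2·x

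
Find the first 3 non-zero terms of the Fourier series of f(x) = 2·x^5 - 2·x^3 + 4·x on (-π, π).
(-84·π^2 + 4·π^4 + 512)·sin(x) + (-2·π^4 - 22 + 12·π^2)·sin(2·x) + (-116·π^2/27 + 448/81 + 4·π^4/3)·sin(3·x)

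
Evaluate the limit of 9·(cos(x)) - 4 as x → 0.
Direct substitution at x = 0 gives 5.

Final answer: 5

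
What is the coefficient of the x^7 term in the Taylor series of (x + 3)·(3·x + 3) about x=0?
Expand to order 7: (x + 3)·(3·x + 3) = 3·x^2 + 12·x + 9 + O(x^8).
The coefficient of x^7 is 0.

Final answer: 0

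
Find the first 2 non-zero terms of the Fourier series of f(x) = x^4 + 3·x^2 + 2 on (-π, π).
(36 - 8·π^2)·cos(x) + 2 + π^2 + π^4/5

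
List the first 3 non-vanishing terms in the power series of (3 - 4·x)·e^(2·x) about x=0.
-2·x^2 + 2·x + 3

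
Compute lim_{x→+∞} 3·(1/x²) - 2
Evaluate the dominant behaviour as x → +∞; each term tends to a finite value or vanishes.
Limit = -2.

Final answer: -2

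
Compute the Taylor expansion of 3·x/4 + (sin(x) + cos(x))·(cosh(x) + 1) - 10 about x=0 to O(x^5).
-x^4/8 + x^3/6 - x^2/2 + 11·x/4 - 8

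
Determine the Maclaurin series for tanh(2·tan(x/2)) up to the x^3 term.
-x^3/4 + x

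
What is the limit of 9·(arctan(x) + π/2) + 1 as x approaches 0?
Direct substitution at x = 0 gives 1 + 9·π/2.

Final answer: 1 + 9·π/2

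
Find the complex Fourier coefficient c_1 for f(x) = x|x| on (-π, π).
Compute the real Fourier coefficients first: a_1 = 0, b_1 = (-8 + 2·π^2)/π.
Then c_1 = (a_1 − i·b_1)/2 = -i·π + 4·i/π.

Final answer: -i·π + 4·i/π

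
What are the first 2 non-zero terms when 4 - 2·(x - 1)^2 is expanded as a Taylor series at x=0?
4·x + 2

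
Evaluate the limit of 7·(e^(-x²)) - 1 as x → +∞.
Evaluate the dominant behaviour as x → +∞; each term tends to a finite value or vanishes.
Limit = -1.

Final answer: -1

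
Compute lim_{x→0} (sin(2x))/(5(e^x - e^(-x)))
Both numerator and denominator → 0 as x → 0; this is a 0/0 indeterminate form.
Expand each to leading order near x = 0: numerator ~ 2·x, denominator ~ 10·x.
The limit of the ratio is 1/5.

Final answer: 1/5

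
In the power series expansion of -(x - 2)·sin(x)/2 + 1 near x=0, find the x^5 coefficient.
Expand to order 5: -(x - 2)·sin(x)/2 + 1 = x^5/120 + x^4/12 - x^3/6 - x^2/2 + x + 1 + O(x^6).
The coefficient of x^5 is 1/120.

Final answer: 1/120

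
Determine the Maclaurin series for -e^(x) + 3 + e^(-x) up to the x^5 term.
-x^5/60 - x^3/3 - 2·x + 3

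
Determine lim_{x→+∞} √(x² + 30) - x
This is an ∞ − ∞ indeterminate form.
Multiply and divide by the conjugate √(x²+30) + x; the x² terms cancel, leaving 30/(√(x²+30)+x) → 0.
Limit = 0.

Final answer: 0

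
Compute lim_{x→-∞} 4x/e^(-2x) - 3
The quotient is an ∞/∞ indeterminate form as x → -∞.
Compare growth rates of the dominant terms (exponentials ≫ polynomials ≫ logarithms), or apply L'Hôpital's rule; the quotient → 0.
Adding the constant: 0 - 3 = -3. Limit = -3.

Final answer: -3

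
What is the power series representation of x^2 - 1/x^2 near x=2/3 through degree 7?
-65/36 + 97·(x - 2/3)/12 - 227·(x - 2/3)^2/16 + 243·(x - 2/3)^3/8 - 3645·(x - 2/3)^4/64 + 6561·(x - 2/3)^5/64 - 45927·(x - 2/3)^6/256 + 19683·(x - 2/3)^7/64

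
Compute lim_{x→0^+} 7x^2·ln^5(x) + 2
The product is a 0·∞ indeterminate form at x → 0⁺.
Rewrite the product as 7·ln^5(x) / x^(-2) and apply L'Hôpital, or use the standard hierarchy x^(-2) ≫ |ln x|^5 as x → 0⁺.
The indeterminate product → 0, so the limit = 2.

Final answer: 2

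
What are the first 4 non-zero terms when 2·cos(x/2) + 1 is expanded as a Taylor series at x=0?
-x^6/23040 + x^4/192 - x^2/4 + 3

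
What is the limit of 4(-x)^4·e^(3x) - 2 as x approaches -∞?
The product is a 0·∞ indeterminate form at x → -∞.
Rewrite the product as 4(-x)^4 / e^(-3x) (an ∞/∞ form) and apply L'Hôpital, or use the standard hierarchy e^(3|x|) ≫ |(-x)^4| as x → -∞.
The indeterminate product → 0, so the limit = -2.

Final answer: -2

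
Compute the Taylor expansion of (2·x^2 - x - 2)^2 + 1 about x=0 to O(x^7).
4·x^4 - 4·x^3 - 7·x^2 + 4·x + 5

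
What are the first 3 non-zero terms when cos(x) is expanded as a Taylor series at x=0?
x^4/24 - x^2/2 + 1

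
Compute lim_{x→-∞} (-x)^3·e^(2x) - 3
The product is a 0·∞ indeterminate form at x → -∞.
Rewrite the product as (-x)^3 / e^(-2x) (an ∞/∞ form) and apply L'Hôpital, or use the standard hierarchy e^(2|x|) ≫ |(-x)^3| as x → -∞.
The indeterminate product → 0, so the limit = -3.

Final answer: -3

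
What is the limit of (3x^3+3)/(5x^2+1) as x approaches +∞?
This is an ∞/∞ indeterminate form as x → +∞.
Divide numerator and denominator by x^3 and let the lower-order terms vanish; the numerator's degree 3 exceeds the denominator's degree 2, so the quotient diverges.
Limit = ∞.

Final answer: ∞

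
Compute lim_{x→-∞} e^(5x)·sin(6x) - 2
Evaluate the dominant behaviour as x → -∞; each term tends to a finite value or vanishes.
Limit = -2.

Final answer: -2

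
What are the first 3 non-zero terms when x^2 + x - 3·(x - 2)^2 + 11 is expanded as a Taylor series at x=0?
-2·x^2 + 13·x - 1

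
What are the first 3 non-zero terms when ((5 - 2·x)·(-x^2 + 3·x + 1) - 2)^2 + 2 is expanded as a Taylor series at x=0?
103·x^2 + 78·x + 11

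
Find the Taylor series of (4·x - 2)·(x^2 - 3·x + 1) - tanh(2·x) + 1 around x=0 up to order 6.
-64·x^5/15 + 20·x^3/3 - 14·x^2 + 8·x - 1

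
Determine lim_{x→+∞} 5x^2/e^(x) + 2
The quotient is an ∞/∞ indeterminate form as x → +∞.
The exponential denominator e^(x) dominates the polynomial numerator (e^x ≫ x^2 as x → ∞), so the quotient → 0.
Adding the constant: 0 + 2 = 2. Limit = 2.

Final answer: 2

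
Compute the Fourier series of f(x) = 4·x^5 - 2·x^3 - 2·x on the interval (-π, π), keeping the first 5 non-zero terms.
(-164·π^2 + 8·π^4 + 980)·sin(x) + (-4·π^4 - 31 + 22·π^2)·sin(2·x) + (-196·π^2/27 + 284/81 + 8·π^4/3)·sin(3·x) + (-2·π^4 - 5/16 + 7·π^2/2)·sin(4·x) + (-52·π^2/25 - 188/625 + 8·π^4/5)·sin(5·x)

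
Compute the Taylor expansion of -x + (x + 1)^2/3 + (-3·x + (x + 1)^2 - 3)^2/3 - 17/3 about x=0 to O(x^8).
x^4/3 - 2·x^3/3 - 2·x^2/3 + x - 4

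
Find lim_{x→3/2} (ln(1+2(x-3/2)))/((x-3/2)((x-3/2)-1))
Both numerator and denominator → 0 as x → 3/2; this is a 0/0 indeterminate form.
Expand each to leading order near x = 3/2: numerator ~ 2·(x - 3/2), denominator ~ -(x - 3/2).
The limit of the ratio is -2.

Final answer: -2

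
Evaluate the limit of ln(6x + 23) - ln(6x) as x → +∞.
This is an ∞ − ∞ indeterminate form.
Combine the logarithms: ln(6x+23) − ln(6x) = ln((6x+23)/(6x)) = ln(1 + 23/(6x)) → ln(1) = 0.
Limit = 0.

Final answer: 0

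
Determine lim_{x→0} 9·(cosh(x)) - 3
Direct substitution at x = 0 gives 6.

Final answer: 6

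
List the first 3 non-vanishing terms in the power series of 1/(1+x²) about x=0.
x^4 - x^2 + 1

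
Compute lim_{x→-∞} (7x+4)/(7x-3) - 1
Evaluate the dominant behaviour as x → -∞; each term tends to a finite value or vanishes.
Limit = 0.

Final answer: 0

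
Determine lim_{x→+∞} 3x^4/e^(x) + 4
The quotient is an ∞/∞ indeterminate form as x → +∞.
The exponential denominator e^(x) dominates the polynomial numerator (e^x ≫ x^4 as x → ∞), so the quotient → 0.
Adding the constant: 0 + 4 = 4. Limit = 4.

Final answer: 4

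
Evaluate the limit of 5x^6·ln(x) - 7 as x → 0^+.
The product is a 0·∞ indeterminate form at x → 0⁺.
Rewrite the product as 5·ln(x) / x^(-6) and apply L'Hôpital, or use the standard hierarchy x^(-6) ≫ |ln x| as x → 0⁺.
The indeterminate product → 0, so the limit = -7.

Final answer: -7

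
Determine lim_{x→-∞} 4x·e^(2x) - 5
The product is a 0·∞ indeterminate form at x → -∞.
Rewrite the product as 4x / e^(-2x) (an ∞/∞ form) and apply L'Hôpital, or use the standard hierarchy e^(2|x|) ≫ |x| as x → -∞.
The indeterminate product → 0, so the limit = -5.

Final answer: -5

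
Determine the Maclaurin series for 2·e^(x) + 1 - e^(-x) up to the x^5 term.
x^5/40 + x^4/24 + x^3/2 + x^2/2 + 3·x + 2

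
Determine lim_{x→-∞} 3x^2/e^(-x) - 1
The quotient is an ∞/∞ indeterminate form as x → -∞.
Compare growth rates of the dominant terms (exponentials ≫ polynomials ≫ logarithms), or apply L'Hôpital's rule; the quotient → 0.
Adding the constant: 0 - 1 = -1. Limit = -1.

Final answer: -1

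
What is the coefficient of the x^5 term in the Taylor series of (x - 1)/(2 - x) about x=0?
Expand to order 5: (x - 1)/(2 - x) = x^5/64 + x^4/32 + x^3/16 + x^2/8 + x/4 - 1/2 + O(x^6).
The coefficient of x^5 is 1/64.

Final answer: 1/64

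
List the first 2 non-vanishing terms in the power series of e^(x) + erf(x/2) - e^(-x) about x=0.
x^3·(1/3 - 1/(12·√(π))) + x·(1/√(π) + 2)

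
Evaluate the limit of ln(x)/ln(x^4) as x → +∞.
This is an ∞/∞ indeterminate form as x → +∞.
Write ln(x^4) = 4·ln(x), reducing the quotient to 1/4.
Limit = 1/4.

Final answer: 1/4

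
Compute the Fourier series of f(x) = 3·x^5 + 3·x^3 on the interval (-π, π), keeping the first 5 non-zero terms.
(-114·π^2 + 6·π^4 + 684)·sin(x) + (-3·π^4 - 18 + 12·π^2)·sin(2·x) + (-22·π^2/9 + 44/27 + 2·π^4)·sin(3·x) + (-3·π^4/2 - 9/64 + 3·π^2/8)·sin(4·x) + (-36/625 + 6·π^2/25 + 6·π^4/5)·sin(5·x)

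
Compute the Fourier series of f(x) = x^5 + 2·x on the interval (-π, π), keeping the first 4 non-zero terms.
(-40·π^2 + 2·π^4 + 244)·sin(x) + (-π^4 - 19/2 + 5·π^2)·sin(2·x) + (-40·π^2/27 + 188/81 + 2·π^4/3)·sin(3·x) + (-π^4/2 - 79/64 + 5·π^2/8)·sin(4·x)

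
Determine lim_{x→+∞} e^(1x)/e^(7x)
This is an ∞/∞ indeterminate form as x → +∞.
Rewrite e^(1x)/e^(7x) = e^((1−7)x) = e^(-6x); the exponent coefficient is -6 < 0 so e^(-6x) → 0.
Limit = 0.

Final answer: 0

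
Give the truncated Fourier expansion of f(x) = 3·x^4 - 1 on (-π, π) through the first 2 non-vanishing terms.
(144 - 24·π^2)·cos(x) - 1 + 3·π^4/5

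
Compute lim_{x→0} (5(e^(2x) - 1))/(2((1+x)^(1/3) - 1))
Both numerator and denominator → 0 as x → 0; this is a 0/0 indeterminate form.
Expand each to leading order near x = 0: numerator ~ 10·x, denominator ~ 2·x/3.
The limit of the ratio is 15.

Final answer: 15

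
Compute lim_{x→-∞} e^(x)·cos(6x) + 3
Evaluate the dominant behaviour as x → -∞; each term tends to a finite value or vanishes.
Limit = 3.

Final answer: 3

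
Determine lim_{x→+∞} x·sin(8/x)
As x → +∞: let u = 8/x → 0⁺; then x·sin(8/x) = 8·sin(u)/u → 8·1 = 8.
Limit = 8.

Final answer: 8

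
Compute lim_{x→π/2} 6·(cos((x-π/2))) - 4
Direct substitution at x = π/2 gives 2.

Final answer: 2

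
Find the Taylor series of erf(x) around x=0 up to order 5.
x^5/(5·√(π)) - 2·x^3/(3·√(π)) + 2·x/√(π)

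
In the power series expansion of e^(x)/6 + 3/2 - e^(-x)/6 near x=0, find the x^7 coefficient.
Expand to order 7: e^(x)/6 + 3/2 - e^(-x)/6 = x^7/15120 + x^5/360 + x^3/18 + x/3 + 3/2 + O(x^8).
The coefficient of x^7 is 1/15120.

Final answer: 1/15120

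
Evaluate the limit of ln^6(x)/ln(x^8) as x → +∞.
This is an ∞/∞ indeterminate form as x → +∞.
Write ln(x^8) = 8·ln(x), reducing the quotient to ln^5(x)/8 → ∞.
Limit = ∞.

Final answer: ∞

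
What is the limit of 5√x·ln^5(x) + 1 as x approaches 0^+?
The product is a 0·∞ indeterminate form at x → 0⁺.
Rewrite the product as 5·ln^5(x) / x^(-1/2) and apply L'Hôpital, or use the standard hierarchy x^(-1/2) ≫ |ln x|^5 as x → 0⁺.
The indeterminate product → 0, so the limit = 1.

Final answer: 1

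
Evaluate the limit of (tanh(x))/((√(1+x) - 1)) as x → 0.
Both numerator and denominator → 0 as x → 0; this is a 0/0 indeterminate form.
Expand each to leading order near x = 0: numerator ~ x, denominator ~ x/2.
The limit of the ratio is 2.

Final answer: 2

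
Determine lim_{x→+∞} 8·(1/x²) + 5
Evaluate the dominant behaviour as x → +∞; each term tends to a finite value or vanishes.
Limit = 5.

Final answer: 5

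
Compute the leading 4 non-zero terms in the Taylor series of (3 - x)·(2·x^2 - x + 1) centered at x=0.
-2·x^3 + 7·x^2 - 4·x + 3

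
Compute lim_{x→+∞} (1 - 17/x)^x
As x → +∞: this is the defining limit (1 - 17/x)^x → e^(-17).
Limit = e^(-17).

Final answer: e^(-17)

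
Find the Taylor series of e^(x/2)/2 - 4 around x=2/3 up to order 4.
-4 + e^(1/3)/2 + e^(1/3)·(x - 2/3)/4 + e^(1/3)·(x - 2/3)^2/16 + e^(1/3)·(x - 2/3)^3/96 + e^(1/3)·(x - 2/3)^4/768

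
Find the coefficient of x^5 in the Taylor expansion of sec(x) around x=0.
Expand to order 5: sec(x) = 5·x^4/24 + x^2/2 + 1 + O(x^6).
The coefficient of x^5 is 0.

Final answer: 0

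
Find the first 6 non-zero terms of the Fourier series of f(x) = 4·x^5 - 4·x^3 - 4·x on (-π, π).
(-168·π^2 + 8·π^4 + 1000)·sin(x) + (-4·π^4 - 32 + 24·π^2)·sin(2·x) + (-232·π^2/27 + 248/81 + 8·π^4/3)·sin(3·x) + (-2·π^4 + 5/16 + 9·π^2/2)·sin(4·x) + (-72·π^2/25 - 568/625 + 8·π^4/5)·sin(5·x) + (-4·π^4/3 + 80/81 + 56·π^2/27)·sin(6·x)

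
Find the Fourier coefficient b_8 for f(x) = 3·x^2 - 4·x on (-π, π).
b_8 = (1/π) ∫_{-π}^{π} f(x)·sin(8x) dx.
Evaluate the integral (use parity and integration by parts as needed): b_8 = 1.

Final answer: 1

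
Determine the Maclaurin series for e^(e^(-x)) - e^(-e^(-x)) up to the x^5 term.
x^5·(-13·e/30 - e^(-1)/60) + x^4·(-e^(-1)/24 + 5·e/8) + x^3·(-5·e/6 + e^(-1)/6) + e·x^2 + x·(-e - e^(-1)) - e^(-1) + e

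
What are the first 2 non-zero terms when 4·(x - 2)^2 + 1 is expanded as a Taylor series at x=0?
17 - 16·x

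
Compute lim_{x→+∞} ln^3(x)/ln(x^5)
This is an ∞/∞ indeterminate form as x → +∞.
Write ln(x^5) = 5·ln(x), reducing the quotient to ln^2(x)/5 → ∞.
Limit = ∞.

Final answer: ∞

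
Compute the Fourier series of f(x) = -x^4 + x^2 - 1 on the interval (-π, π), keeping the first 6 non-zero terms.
(-52 + 8·π^2)·cos(x) + (4 - 2·π^2)·cos(2·x) + (-28/27 + 8·π^2/9)·cos(3·x) + (7/16 - π^2/2)·cos(4·x) + (-148/625 + 8·π^2/25)·cos(5·x) - π^4/5 - 1 + π^2/3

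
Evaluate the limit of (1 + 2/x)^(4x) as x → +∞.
As x → +∞: write (1 + 2/x)^(4x) = ((1 + 2/x)^x)^4 → (e^2)^4 = e^8.
Limit = e^(8).

Final answer: e^(8)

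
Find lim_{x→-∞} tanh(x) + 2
Evaluate the dominant behaviour as x → -∞; each term tends to a finite value or vanishes.
Limit = 1.

Final answer: 1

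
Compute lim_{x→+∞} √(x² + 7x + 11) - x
This is an ∞ − ∞ indeterminate form.
Multiply and divide by the conjugate √(x²+7x + 11) + x; the x² terms cancel, leaving (7x + 11)/(√(x²+7x + 11)+x) → 7/2.
Limit = 7/2.

Final answer: 7/2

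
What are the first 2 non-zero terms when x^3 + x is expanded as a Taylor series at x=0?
x^3 + x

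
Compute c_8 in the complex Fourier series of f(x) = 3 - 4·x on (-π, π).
Compute the real Fourier coefficients first: a_8 = 0, b_8 = 1.
Then c_8 = (a_8 − i·b_8)/2 = -i/2.

Final answer: -i/2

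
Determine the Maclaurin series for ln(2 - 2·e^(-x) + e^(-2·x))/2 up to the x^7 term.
-23·x^7/240 - 239·x^6/720 + 3·x^5/8 + x^4/24 - x^3/2 + x^2/2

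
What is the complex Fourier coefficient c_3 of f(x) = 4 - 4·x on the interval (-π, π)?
Compute the real Fourier coefficients first: a_3 = 0, b_3 = -8/3.
Then c_3 = (a_3 − i·b_3)/2 = 4·i/3.

Final answer: 4·i/3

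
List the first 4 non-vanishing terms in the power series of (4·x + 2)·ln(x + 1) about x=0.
5·x^4/6 - 4·x^3/3 + 3·x^2 + 2·x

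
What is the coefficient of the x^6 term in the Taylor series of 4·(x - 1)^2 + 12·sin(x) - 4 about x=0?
Expand to order 6: 4·(x - 1)^2 + 12·sin(x) - 4 = x^5/10 - 2·x^3 + 4·x^2 + 4·x + O(x^7).
The coefficient of x^6 is 0.

Final answer: 0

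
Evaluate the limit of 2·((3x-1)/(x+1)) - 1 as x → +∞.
Evaluate the dominant behaviour as x → +∞; each term tends to a finite value or vanishes.
Limit = 5.

Final answer: 5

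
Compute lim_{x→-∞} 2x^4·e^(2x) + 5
The product is a 0·∞ indeterminate form at x → -∞.
Rewrite the product as 2x^4 / e^(-2x) (an ∞/∞ form) and apply L'Hôpital, or use the standard hierarchy e^(2|x|) ≫ |x^4| as x → -∞.
The indeterminate product → 0, so the limit = 5.

Final answer: 5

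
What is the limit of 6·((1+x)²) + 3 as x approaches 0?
Direct substitution at x = 0 gives 9.

Final answer: 9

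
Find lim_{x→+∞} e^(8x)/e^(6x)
This is an ∞/∞ indeterminate form as x → +∞.
Rewrite e^(8x)/e^(6x) = e^((8−6)x) = e^(2x); the exponent coefficient is 2 > 0 so e^(2x) → ∞.
Limit = ∞.

Final answer: ∞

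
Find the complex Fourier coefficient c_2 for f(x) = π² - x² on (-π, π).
Compute the real Fourier coefficients first: a_2 = -1, b_2 = 0.
Then c_2 = (a_2 − i·b_2)/2 = -1/2.

Final answer: -1/2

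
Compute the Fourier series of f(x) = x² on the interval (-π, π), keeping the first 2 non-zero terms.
-4·cos(x) + π^2/3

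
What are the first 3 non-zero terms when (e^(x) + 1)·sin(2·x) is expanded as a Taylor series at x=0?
-5·x^3/3 + 2·x^2 + 4·x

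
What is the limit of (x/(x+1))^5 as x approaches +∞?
As x → +∞: x/(x+1) = 1/(1 + 1/x) → 1, and the 5th power of a limit-1 base also → 1.
Limit = 1.

Final answer: 1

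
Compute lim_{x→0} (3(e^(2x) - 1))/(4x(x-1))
Both numerator and denominator → 0 as x → 0; this is a 0/0 indeterminate form.
Expand each to leading order near x = 0: numerator ~ 6·x, denominator ~ -4·x.
The limit of the ratio is -3/2.

Final answer: -3/2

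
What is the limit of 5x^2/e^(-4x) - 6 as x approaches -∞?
The quotient is an ∞/∞ indeterminate form as x → -∞.
Compare growth rates of the dominant terms (exponentials ≫ polynomials ≫ logarithms), or apply L'Hôpital's rule; the quotient → 0.
Adding the constant: 0 - 6 = -6. Limit = -6.

Final answer: -6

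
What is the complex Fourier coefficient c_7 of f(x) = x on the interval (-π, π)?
Compute the real Fourier coefficients first: a_7 = 0, b_7 = 2/7.
Then c_7 = (a_7 − i·b_7)/2 = -i/7.

Final answer: -i/7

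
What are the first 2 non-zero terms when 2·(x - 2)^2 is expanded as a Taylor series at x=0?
8 - 8·x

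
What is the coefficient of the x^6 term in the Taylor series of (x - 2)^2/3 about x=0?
Expand to order 6: (x - 2)^2/3 = x^2/3 - 4·x/3 + 4/3 + O(x^7).
The coefficient of x^6 is 0.

Final answer: 0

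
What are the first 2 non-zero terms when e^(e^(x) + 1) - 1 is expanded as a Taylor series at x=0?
x·e^(2) - 1 + e^(2)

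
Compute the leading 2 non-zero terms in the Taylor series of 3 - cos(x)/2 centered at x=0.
x^2/4 + 5/2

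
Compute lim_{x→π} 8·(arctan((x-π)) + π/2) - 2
Direct substitution at x = π gives -2 + 4·π.

Final answer: -2 + 4·π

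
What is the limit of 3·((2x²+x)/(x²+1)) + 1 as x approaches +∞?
Evaluate the dominant behaviour as x → +∞; each term tends to a finite value or vanishes.
Limit = 7.

Final answer: 7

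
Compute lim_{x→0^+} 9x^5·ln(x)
This is a 0·∞ indeterminate form at x → 0⁺.
Rewrite the product as 9·ln(x) / x^(-5) and apply L'Hôpital, or use the standard hierarchy x^(-5) ≫ |ln x| as x → 0⁺.
The indeterminate product → 0, so the limit = 0.

Final answer: 0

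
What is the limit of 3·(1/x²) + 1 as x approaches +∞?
Evaluate the dominant behaviour as x → +∞; each term tends to a finite value or vanishes.
Limit = 1.

Final answer: 1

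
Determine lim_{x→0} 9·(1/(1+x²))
Direct substitution at x = 0 gives 9.

Final answer: 9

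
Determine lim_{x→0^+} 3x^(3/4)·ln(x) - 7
The product is a 0·∞ indeterminate form at x → 0⁺.
Rewrite the product as 3·ln(x) / x^(-3/4) and apply L'Hôpital, or use the standard hierarchy x^(-3/4) ≫ |ln x| as x → 0⁺.
The indeterminate product → 0, so the limit = -7.

Final answer: -7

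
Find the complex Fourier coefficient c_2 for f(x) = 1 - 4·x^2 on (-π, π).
Compute the real Fourier coefficients first: a_2 = -4, b_2 = 0.
Then c_2 = (a_2 − i·b_2)/2 = -2.

Final answer: -2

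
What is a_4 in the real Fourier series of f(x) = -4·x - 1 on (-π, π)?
a_4 = (1/π) ∫_{-π}^{π} f(x)·cos(4x) dx.
Evaluate the integral (use parity and integration by parts as needed): a_4 = 0.

Final answer: 0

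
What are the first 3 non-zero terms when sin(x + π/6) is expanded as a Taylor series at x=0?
-x^2/4 + √(3)·x/2 + 1/2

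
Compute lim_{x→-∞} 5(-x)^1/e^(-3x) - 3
The quotient is an ∞/∞ indeterminate form as x → -∞.
Compare growth rates of the dominant terms (exponentials ≫ polynomials ≫ logarithms), or apply L'Hôpital's rule; the quotient → 0.
Adding the constant: 0 - 3 = -3. Limit = -3.

Final answer: -3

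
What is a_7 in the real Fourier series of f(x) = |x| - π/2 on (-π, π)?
a_7 = (1/π) ∫_{-π}^{π} f(x)·cos(7x) dx.
Evaluate the integral (use parity and integration by parts as needed): a_7 = -4/(49·π).

Final answer: -4/(49·π)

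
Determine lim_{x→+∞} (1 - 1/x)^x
As x → +∞: this is the defining limit (1 - 1/x)^x → e^(-1).
Limit = e^(-1).

Final answer: e^(-1)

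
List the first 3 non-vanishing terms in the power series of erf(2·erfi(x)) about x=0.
x^5·(-128/(3·π^2) + 4/(5·π) + 1024/(5·π^3)) + x^3·(-128/(3·π^2) + 8/(3·π)) + 8·x/π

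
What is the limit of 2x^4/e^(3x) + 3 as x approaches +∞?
The quotient is an ∞/∞ indeterminate form as x → +∞.
The exponential denominator e^(3x) dominates the polynomial numerator (e^x ≫ x^4 as x → ∞), so the quotient → 0.
Adding the constant: 0 + 3 = 3. Limit = 3.

Final answer: 3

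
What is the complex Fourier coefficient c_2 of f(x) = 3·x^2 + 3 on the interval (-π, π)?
Compute the real Fourier coefficients first: a_2 = 3, b_2 = 0.
Then c_2 = (a_2 − i·b_2)/2 = 3/2.

Final answer: 3/2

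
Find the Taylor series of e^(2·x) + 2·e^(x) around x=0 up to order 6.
11·x^6/120 + 17·x^5/60 + 3·x^4/4 + 5·x^3/3 + 3·x^2 + 4·x + 3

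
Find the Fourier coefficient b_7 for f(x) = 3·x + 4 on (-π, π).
b_7 = (1/π) ∫_{-π}^{π} f(x)·sin(7x) dx.
Evaluate the integral (use parity and integration by parts as needed): b_7 = 6/7.

Final answer: 6/7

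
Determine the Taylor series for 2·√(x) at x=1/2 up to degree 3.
√(2) + √(2)·(x - 1/2) - √(2)·(x - 1/2)^2/2 + √(2)·(x - 1/2)^3/2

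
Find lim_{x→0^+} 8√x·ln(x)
This is a 0·∞ indeterminate form at x → 0⁺.
Rewrite the product as 8·ln(x) / x^(-1/2) and apply L'Hôpital, or use the standard hierarchy x^(-1/2) ≫ |ln x| as x → 0⁺.
The indeterminate product → 0, so the limit = 0.

Final answer: 0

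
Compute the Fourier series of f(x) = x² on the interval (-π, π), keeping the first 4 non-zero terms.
-4·cos(x) + cos(2·x) - 4·cos(3·x)/9 + π^2/3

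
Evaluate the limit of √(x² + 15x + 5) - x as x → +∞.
This is an ∞ − ∞ indeterminate form.
Multiply and divide by the conjugate √(x²+15x + 5) + x; the x² terms cancel, leaving (15x + 5)/(√(x²+15x + 5)+x) → 15/2.
Limit = 15/2.

Final answer: 15/2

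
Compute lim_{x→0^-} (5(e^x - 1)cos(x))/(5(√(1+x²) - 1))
Both numerator and denominator → 0 as x → 0^-; this is a 0/0 indeterminate form.
Expand each to leading order near x = 0: numerator ~ 5·x, denominator ~ 5·x^2/2.
The limit of the ratio is -∞.

Final answer: -∞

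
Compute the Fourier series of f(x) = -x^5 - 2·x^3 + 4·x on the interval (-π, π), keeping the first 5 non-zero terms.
(-208 - 2·π^4 + 36·π^2)·sin(x) + (-3·π^2 + 1/2 + π^4)·sin(2·x) + (-2·π^4/3 + 4·π^2/27 + 208/81)·sin(3·x) + (-137/64 + 3·π^2/8 + π^4/2)·sin(4·x) + (-2·π^4/5 - 12·π^2/25 + 1072/625)·sin(5·x)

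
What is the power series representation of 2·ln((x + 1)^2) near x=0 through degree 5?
4·x^5/5 - x^4 + 4·x^3/3 - 2·x^2 + 4·x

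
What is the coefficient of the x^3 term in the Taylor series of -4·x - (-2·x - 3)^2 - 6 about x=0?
Expand to order 3: -4·x - (-2·x - 3)^2 - 6 = -4·x^2 - 16·x - 15 + O(x^4).
The coefficient of x^3 is 0.

Final answer: 0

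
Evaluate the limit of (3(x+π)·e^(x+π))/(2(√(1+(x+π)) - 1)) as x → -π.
Both numerator and denominator → 0 as x → -π; this is a 0/0 indeterminate form.
Expand each to leading order near x = -π: numerator ~ 3·(x + π), denominator ~ (x + π).
The limit of the ratio is 3.

Final answer: 3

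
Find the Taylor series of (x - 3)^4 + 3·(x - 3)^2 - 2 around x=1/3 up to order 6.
5662/81 - 2480·(x - 1/3)/27 + 137·(x - 1/3)^2/3 - 32·(x - 1/3)^3/3 + (x - 1/3)^4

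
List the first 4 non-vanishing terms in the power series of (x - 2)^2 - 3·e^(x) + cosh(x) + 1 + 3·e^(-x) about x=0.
-x^3 + 3·x^2/2 - 10·x + 6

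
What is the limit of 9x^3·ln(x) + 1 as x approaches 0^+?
The product is a 0·∞ indeterminate form at x → 0⁺.
Rewrite the product as 9·ln(x) / x^(-3) and apply L'Hôpital, or use the standard hierarchy x^(-3) ≫ |ln x| as x → 0⁺.
The indeterminate product → 0, so the limit = 1.

Final answer: 1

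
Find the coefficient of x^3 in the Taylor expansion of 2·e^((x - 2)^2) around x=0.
Expand to order 3: 2·e^((x - 2)^2) = -88·x^3·e^(4)/3 + 18·x^2·e^(4) - 8·x·e^(4) + 2·e^(4) + O(x^4).
The coefficient of x^3 is -88·e^(4)/3.

Final answer: -88·e^(4)/3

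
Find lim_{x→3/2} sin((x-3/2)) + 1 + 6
Direct substitution at x = 3/2 gives 7.

Final answer: 7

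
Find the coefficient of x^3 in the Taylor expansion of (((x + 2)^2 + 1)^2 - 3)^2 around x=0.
Expand to order 3: (((x + 2)^2 + 1)^2 - 3)^2 = 2432·x^3 + 2744·x^2 + 1760·x + 484 + O(x^4).
The coefficient of x^3 is 2432.

Final answer: 2432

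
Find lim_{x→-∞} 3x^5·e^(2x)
This is a 0·∞ indeterminate form at x → -∞.
Rewrite the product as 3x^5 / e^(-2x) (an ∞/∞ form) and apply L'Hôpital, or use the standard hierarchy e^(2|x|) ≫ |x^5| as x → -∞.
The indeterminate product → 0, so the limit = 0.

Final answer: 0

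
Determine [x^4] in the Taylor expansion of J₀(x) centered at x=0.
Expand to order 4: J₀(x) = x^4/64 - x^2/4 + 1 + O(x^5).
The coefficient of x^4 is 1/64.

Final answer: 1/64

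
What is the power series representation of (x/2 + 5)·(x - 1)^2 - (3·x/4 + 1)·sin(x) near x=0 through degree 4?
x^4/8 + 2·x^3/3 + 13·x^2/4 - 21·x/2 + 5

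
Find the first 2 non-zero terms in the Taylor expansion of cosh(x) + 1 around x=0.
x^2/2 + 2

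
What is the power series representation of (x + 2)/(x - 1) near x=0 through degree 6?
-3·x^6 - 3·x^5 - 3·x^4 - 3·x^3 - 3·x^2 - 3·x - 2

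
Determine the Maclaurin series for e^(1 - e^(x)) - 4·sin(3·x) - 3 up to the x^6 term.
-x^6/80 - 487·x^5/60 + x^4/24 + 109·x^3/6 - 13·x - 2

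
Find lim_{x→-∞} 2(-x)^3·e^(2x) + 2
The product is a 0·∞ indeterminate form at x → -∞.
Rewrite the product as 2(-x)^3 / e^(-2x) (an ∞/∞ form) and apply L'Hôpital, or use the standard hierarchy e^(2|x|) ≫ |(-x)^3| as x → -∞.
The indeterminate product → 0, so the limit = 2.

Final answer: 2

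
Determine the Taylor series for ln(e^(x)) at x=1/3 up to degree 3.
1/3 + (x - 1/3)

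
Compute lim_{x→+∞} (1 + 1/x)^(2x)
As x → +∞: write (1 + 1/x)^(2x) = ((1 + 1/x)^x)^2 → (e^1)^2 = e^2.
Limit = e^(2).

Final answer: e^(2)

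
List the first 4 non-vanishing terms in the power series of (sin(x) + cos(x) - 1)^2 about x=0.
x^5/4 - x^4/12 - x^3 + x^2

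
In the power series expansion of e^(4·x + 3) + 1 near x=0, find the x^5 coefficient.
Expand to order 5: e^(4·x + 3) + 1 = 128·x^5·e^(3)/15 + 32·x^4·e^(3)/3 + 32·x^3·e^(3)/3 + 8·x^2·e^(3) + 4·x·e^(3) + 1 + e^(3) + O(x^6).
The coefficient of x^5 is 128·e^(3)/15.

Final answer: 128·e^(3)/15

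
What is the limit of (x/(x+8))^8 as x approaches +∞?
As x → +∞: x/(x+8) = 1/(1 + 8/x) → 1, and the 8th power of a limit-1 base also → 1.
Limit = 1.

Final answer: 1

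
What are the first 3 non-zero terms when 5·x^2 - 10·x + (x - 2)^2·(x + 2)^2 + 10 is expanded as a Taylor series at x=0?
-3·x^2 - 10·x + 26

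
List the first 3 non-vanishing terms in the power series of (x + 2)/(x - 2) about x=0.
-x^2/2 - x - 1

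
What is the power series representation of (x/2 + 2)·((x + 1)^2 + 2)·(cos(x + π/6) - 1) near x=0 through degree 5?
x^5·(9/40 - √(3)/96) + x^4·(5/24 - 5·√(3)/8) + x^3·(-9·√(3)/8 - 3/2) - 23·x^2/4 + x·(-17/2 + 11·√(3)/4) - 6 + 3·√(3)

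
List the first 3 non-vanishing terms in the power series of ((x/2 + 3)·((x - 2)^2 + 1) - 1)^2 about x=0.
473·x^2/4 - 266·x + 196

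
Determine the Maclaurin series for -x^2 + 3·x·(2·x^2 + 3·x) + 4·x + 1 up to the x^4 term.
6·x^3 + 8·x^2 + 4·x + 1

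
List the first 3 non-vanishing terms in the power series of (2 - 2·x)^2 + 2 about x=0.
4·x^2 - 8·x + 6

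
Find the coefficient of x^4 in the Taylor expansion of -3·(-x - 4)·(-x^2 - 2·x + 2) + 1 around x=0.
Expand to order 4: -3·(-x - 4)·(-x^2 - 2·x + 2) + 1 = -3·x^3 - 18·x^2 - 18·x + 25 + O(x^5).
The coefficient of x^4 is 0.

Final answer: 0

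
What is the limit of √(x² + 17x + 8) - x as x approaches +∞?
This is an ∞ − ∞ indeterminate form.
Multiply and divide by the conjugate √(x²+17x + 8) + x; the x² terms cancel, leaving (17x + 8)/(√(x²+17x + 8)+x) → 17/2.
Limit = 17/2.

Final answer: 17/2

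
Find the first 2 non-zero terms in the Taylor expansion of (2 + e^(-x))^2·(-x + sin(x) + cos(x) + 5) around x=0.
54 - 36·x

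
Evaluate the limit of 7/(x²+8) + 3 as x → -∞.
Evaluate the dominant behaviour as x → -∞; each term tends to a finite value or vanishes.
Limit = 3.

Final answer: 3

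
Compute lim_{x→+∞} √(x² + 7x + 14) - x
This is an ∞ − ∞ indeterminate form.
Multiply and divide by the conjugate √(x²+7x + 14) + x; the x² terms cancel, leaving (7x + 14)/(√(x²+7x + 14)+x) → 7/2.
Limit = 7/2.

Final answer: 7/2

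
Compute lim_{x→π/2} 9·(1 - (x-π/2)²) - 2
Direct substitution at x = π/2 gives 7.

Final answer: 7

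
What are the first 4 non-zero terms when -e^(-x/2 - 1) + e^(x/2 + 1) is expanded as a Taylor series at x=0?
x^3·(e^(-1)/48 + e/48) + x^2·(-e^(-1)/8 + e/8) + x·(e^(-1)/2 + e/2) - e^(-1) + e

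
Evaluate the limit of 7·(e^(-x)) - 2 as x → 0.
Direct substitution at x = 0 gives 5.

Final answer: 5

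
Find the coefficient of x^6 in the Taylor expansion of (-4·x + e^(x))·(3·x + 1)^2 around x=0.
Expand to order 6: (-4·x + e^(x))·(3·x + 1)^2 = 307·x^6/720 + 211·x^5/120 + 133·x^4/24 - 143·x^3/6 - 17·x^2/2 + 3·x + 1 + O(x^7).
The coefficient of x^6 is 307/720.

Final answer: 307/720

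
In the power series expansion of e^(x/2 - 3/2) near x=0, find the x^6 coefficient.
Expand to order 6: e^(x/2 - 3/2) = x^6·e^(-3/2)/46080 + x^5·e^(-3/2)/3840 + x^4·e^(-3/2)/384 + x^3·e^(-3/2)/48 + x^2·e^(-3/2)/8 + x·e^(-3/2)/2 + e^(-3/2) + O(x^7).
The coefficient of x^6 is e^(-3/2)/46080.

Final answer: e^(-3/2)/46080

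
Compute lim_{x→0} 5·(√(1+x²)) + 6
Direct substitution at x = 0 gives 11.

Final answer: 11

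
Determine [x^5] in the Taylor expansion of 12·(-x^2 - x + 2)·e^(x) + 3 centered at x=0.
Expand to order 5: 12·(-x^2 - x + 2)·e^(x) + 3 = -23·x^5/10 - 7·x^4 - 14·x^3 - 12·x^2 + 12·x + 27 + O(x^6).
The coefficient of x^5 is -23/10.

Final answer: -23/10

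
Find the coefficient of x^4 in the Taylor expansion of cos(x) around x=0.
Expand to order 4: cos(x) = x^4/24 - x^2/2 + 1 + O(x^5).
The coefficient of x^4 is 1/24.

Final answer: 1/24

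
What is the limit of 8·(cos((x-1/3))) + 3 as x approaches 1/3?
Direct substitution at x = 1/3 gives 11.

Final answer: 11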